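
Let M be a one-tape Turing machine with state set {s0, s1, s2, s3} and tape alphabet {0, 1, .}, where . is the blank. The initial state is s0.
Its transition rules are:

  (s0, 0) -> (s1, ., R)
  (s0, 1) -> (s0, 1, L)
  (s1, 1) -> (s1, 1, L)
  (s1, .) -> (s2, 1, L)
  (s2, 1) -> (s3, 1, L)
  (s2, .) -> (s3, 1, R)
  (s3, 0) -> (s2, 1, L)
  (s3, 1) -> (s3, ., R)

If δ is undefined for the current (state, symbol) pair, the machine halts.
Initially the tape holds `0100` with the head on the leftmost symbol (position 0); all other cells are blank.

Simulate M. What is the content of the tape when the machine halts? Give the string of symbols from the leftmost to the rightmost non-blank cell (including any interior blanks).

state=s0 head=0 tape=.[0]100.   (s0,0)→(s1,.,R)
state=s1 head=1 tape=..[1]00.   (s1,1)→(s1,1,L)
state=s1 head=0 tape=.[.]100.   (s1,.)→(s2,1,L)
state=s2 head=-1 tape=[.]1100.   (s2,.)→(s3,1,R)
state=s3 head=0 tape=1[1]100.   (s3,1)→(s3,.,R)
state=s3 head=1 tape=1.[1]00.   (s3,1)→(s3,.,R)
state=s3 head=2 tape=1..[0]0.   (s3,0)→(s2,1,L)
state=s2 head=1 tape=1.[.]10.   (s2,.)→(s3,1,R)
state=s3 head=2 tape=1.1[1]0.   (s3,1)→(s3,.,R)
state=s3 head=3 tape=1.1.[0].   (s3,0)→(s2,1,L)
state=s2 head=2 tape=1.1[.]1.   (s2,.)→(s3,1,R)
state=s3 head=3 tape=1.11[1].   (s3,1)→(s3,.,R)
state=s3 head=4 tape=1.11.[.]
The non-blank tape span at halt is 1.11.

1.11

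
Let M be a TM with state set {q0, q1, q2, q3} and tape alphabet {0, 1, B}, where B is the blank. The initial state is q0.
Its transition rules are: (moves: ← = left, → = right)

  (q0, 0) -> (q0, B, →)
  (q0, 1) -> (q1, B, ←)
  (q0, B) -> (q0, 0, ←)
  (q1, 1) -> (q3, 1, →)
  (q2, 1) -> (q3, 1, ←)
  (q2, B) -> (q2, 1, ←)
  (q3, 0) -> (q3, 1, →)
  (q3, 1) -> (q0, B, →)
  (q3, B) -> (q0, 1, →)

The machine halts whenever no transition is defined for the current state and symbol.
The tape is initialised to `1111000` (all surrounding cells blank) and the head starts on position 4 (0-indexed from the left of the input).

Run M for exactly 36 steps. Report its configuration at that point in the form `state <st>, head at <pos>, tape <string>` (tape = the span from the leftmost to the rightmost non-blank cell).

state=q0 head=4 tape=1111[0]00BBB   (q0,0)→(q0,B,→)
state=q0 head=5 tape=1111B[0]0BBB   (q0,0)→(q0,B,→)
state=q0 head=6 tape=1111BB[0]BBB   (q0,0)→(q0,B,→)
state=q0 head=7 tape=1111BBB[B]BB   (q0,B)→(q0,0,←)
state=q0 head=6 tape=1111BB[B]0BB   (q0,B)→(q0,0,←)
state=q0 head=5 tape=1111B[B]00BB   (q0,B)→(q0,0,←)
state=q0 head=4 tape=1111[B]000BB   (q0,B)→(q0,0,←)
state=q0 head=3 tape=111[1]0000BB   (q0,1)→(q1,B,←)
state=q1 head=2 tape=11[1]B0000BB   (q1,1)→(q3,1,→)
state=q3 head=3 tape=111[B]0000BB   (q3,B)→(q0,1,→)
state=q0 head=4 tape=1111[0]000BB   (q0,0)→(q0,B,→)
state=q0 head=5 tape=1111B[0]00BB   (q0,0)→(q0,B,→)
state=q0 head=6 tape=1111BB[0]0BB   (q0,0)→(q0,B,→)
state=q0 head=7 tape=1111BBB[0]BB   (q0,0)→(q0,B,→)
state=q0 head=8 tape=1111BBBB[B]B   (q0,B)→(q0,0,←)
state=q0 head=7 tape=1111BBB[B]0B   (q0,B)→(q0,0,←)
state=q0 head=6 tape=1111BB[B]00B   (q0,B)→(q0,0,←)
state=q0 head=5 tape=1111B[B]000B   (q0,B)→(q0,0,←)
state=q0 head=4 tape=1111[B]0000B   (q0,B)→(q0,0,←)
state=q0 head=3 tape=111[1]00000B   (q0,1)→(q1,B,←)
state=q1 head=2 tape=11[1]B00000B   (q1,1)→(q3,1,→)
state=q3 head=3 tape=111[B]00000B   (q3,B)→(q0,1,→)
state=q0 head=4 tape=1111[0]0000B   (q0,0)→(q0,B,→)
state=q0 head=5 tape=1111B[0]000B   (q0,0)→(q0,B,→)
state=q0 head=6 tape=1111BB[0]00B   (q0,0)→(q0,B,→)
state=q0 head=7 tape=1111BBB[0]0B   (q0,0)→(q0,B,→)
state=q0 head=8 tape=1111BBBB[0]B   (q0,0)→(q0,B,→)
state=q0 head=9 tape=1111BBBBB[B]   (q0,B)→(q0,0,←)
state=q0 head=8 tape=1111BBBB[B]0   (q0,B)→(q0,0,←)
state=q0 head=7 tape=1111BBB[B]00   (q0,B)→(q0,0,←)
state=q0 head=6 tape=1111BB[B]000   (q0,B)→(q0,0,←)
state=q0 head=5 tape=1111B[B]0000   (q0,B)→(q0,0,←)
state=q0 head=4 tape=1111[B]00000   (q0,B)→(q0,0,←)
state=q0 head=3 tape=111[1]000000   (q0,1)→(q1,B,←)
state=q1 head=2 tape=11[1]B000000   (q1,1)→(q3,1,→)
state=q3 head=3 tape=111[B]000000   (q3,B)→(q0,1,→)
state=q0 head=4 tape=1111[0]00000
After 36 steps: state q0, head at 4, tape 1111000000.

state q0, head at 4, tape 1111000000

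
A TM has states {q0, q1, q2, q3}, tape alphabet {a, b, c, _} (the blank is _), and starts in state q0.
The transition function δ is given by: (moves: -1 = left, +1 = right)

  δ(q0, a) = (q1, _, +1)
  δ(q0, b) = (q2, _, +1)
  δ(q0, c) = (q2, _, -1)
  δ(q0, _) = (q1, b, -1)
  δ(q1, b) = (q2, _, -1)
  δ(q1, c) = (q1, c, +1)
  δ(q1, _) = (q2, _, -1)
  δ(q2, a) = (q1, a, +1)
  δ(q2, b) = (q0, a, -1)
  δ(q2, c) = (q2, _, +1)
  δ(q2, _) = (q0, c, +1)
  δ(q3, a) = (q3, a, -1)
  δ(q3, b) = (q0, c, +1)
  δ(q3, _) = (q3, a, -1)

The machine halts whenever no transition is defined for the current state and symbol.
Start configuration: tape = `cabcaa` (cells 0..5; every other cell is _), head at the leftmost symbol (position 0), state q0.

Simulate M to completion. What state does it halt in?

q1

state=q0 head=0 tape=_[c]abcaa   (q0,c)→(q2,_,-1)
state=q2 head=-1 tape=[_]_abcaa   (q2,_)→(q0,c,+1)
state=q0 head=0 tape=c[_]abcaa   (q0,_)→(q1,b,-1)
state=q1 head=-1 tape=[c]babcaa   (q1,c)→(q1,c,+1)
state=q1 head=0 tape=c[b]abcaa   (q1,b)→(q2,_,-1)
state=q2 head=-1 tape=[c]_abcaa   (q2,c)→(q2,_,+1)
state=q2 head=0 tape=_[_]abcaa   (q2,_)→(q0,c,+1)
state=q0 head=1 tape=_c[a]bcaa   (q0,a)→(q1,_,+1)
state=q1 head=2 tape=_c_[b]caa   (q1,b)→(q2,_,-1)
state=q2 head=1 tape=_c[_]_caa   (q2,_)→(q0,c,+1)
state=q0 head=2 tape=_cc[_]caa   (q0,_)→(q1,b,-1)
state=q1 head=1 tape=_c[c]bcaa   (q1,c)→(q1,c,+1)
state=q1 head=2 tape=_cc[b]caa   (q1,b)→(q2,_,-1)
state=q2 head=1 tape=_c[c]_caa   (q2,c)→(q2,_,+1)
state=q2 head=2 tape=_c_[_]caa   (q2,_)→(q0,c,+1)
state=q0 head=3 tape=_c_c[c]aa   (q0,c)→(q2,_,-1)
state=q2 head=2 tape=_c_[c]_aa   (q2,c)→(q2,_,+1)
state=q2 head=3 tape=_c__[_]aa   (q2,_)→(q0,c,+1)
state=q0 head=4 tape=_c__c[a]a   (q0,a)→(q1,_,+1)
state=q1 head=5 tape=_c__c_[a]
No transition is defined for (q1, a); M halts in state q1.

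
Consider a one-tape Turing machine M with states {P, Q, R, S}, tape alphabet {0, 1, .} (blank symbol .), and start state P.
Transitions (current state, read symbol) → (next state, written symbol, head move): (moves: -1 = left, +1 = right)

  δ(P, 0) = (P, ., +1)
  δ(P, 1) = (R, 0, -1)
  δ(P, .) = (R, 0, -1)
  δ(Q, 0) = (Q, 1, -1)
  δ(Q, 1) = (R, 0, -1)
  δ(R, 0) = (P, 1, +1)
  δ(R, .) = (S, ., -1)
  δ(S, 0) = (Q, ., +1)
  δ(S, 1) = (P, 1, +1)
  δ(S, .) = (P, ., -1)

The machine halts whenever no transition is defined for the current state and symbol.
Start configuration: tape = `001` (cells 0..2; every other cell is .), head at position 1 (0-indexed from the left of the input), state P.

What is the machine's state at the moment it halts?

Q

state=P head=1 tape=0[0]1   (P,0)→(P,.,+1)
state=P head=2 tape=0.[1]   (P,1)→(R,0,-1)
state=R head=1 tape=0[.]0   (R,.)→(S,.,-1)
state=S head=0 tape=[0].0   (S,0)→(Q,.,+1)
state=Q head=1 tape=.[.]0
No transition is defined for (Q, .); M halts in state Q.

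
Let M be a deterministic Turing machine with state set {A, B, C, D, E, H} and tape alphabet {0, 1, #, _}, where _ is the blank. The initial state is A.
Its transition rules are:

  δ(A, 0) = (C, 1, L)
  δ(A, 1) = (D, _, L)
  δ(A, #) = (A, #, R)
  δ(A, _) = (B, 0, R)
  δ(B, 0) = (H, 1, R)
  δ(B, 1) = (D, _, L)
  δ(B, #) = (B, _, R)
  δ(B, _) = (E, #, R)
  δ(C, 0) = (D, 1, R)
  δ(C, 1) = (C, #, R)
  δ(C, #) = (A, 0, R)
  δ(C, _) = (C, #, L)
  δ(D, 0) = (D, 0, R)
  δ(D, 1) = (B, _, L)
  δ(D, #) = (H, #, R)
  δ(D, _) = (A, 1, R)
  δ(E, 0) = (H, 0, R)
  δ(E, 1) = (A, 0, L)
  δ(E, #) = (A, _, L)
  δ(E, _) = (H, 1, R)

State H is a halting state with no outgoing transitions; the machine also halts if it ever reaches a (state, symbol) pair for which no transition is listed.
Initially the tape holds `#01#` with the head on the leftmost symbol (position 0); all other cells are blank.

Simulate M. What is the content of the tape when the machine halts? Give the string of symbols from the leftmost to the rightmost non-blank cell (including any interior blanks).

A | [#]01#   read # → write #, move R, go to A
A | #[0]1#   read 0 → write 1, move L, go to C
C | [#]11#   read # → write 0, move R, go to A
A | 0[1]1#   read 1 → write _, move L, go to D
D | [0]_1#   read 0 → write 0, move R, go to D
D | 0[_]1#   read _ → write 1, move R, go to A
A | 01[1]#   read 1 → write _, move L, go to D
D | 0[1]_#   read 1 → write _, move L, go to B
B | [0]__#   read 0 → write 1, move R, go to H
H | 1[_]_#
The non-blank tape span at halt is 1__#.

1__#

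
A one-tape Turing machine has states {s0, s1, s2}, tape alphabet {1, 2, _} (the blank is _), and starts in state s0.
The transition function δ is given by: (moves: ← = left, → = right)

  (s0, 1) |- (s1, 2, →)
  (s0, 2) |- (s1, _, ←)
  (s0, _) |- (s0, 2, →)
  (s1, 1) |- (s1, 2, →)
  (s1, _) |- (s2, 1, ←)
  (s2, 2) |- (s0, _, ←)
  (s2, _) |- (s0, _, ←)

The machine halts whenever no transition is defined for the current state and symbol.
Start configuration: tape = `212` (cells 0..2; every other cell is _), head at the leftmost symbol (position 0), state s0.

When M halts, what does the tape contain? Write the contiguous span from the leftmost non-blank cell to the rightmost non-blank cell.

state=s0 head=0 tape=___[2]12   (s0,2)→(s1,_,←)
state=s1 head=-1 tape=__[_]_12   (s1,_)→(s2,1,←)
state=s2 head=-2 tape=_[_]1_12   (s2,_)→(s0,_,←)
state=s0 head=-3 tape=[_]_1_12   (s0,_)→(s0,2,→)
state=s0 head=-2 tape=2[_]1_12   (s0,_)→(s0,2,→)
state=s0 head=-1 tape=22[1]_12   (s0,1)→(s1,2,→)
state=s1 head=0 tape=222[_]12   (s1,_)→(s2,1,←)
state=s2 head=-1 tape=22[2]112   (s2,2)→(s0,_,←)
state=s0 head=-2 tape=2[2]_112   (s0,2)→(s1,_,←)
state=s1 head=-3 tape=[2]__112
The non-blank tape span at halt is 2__112.

2__112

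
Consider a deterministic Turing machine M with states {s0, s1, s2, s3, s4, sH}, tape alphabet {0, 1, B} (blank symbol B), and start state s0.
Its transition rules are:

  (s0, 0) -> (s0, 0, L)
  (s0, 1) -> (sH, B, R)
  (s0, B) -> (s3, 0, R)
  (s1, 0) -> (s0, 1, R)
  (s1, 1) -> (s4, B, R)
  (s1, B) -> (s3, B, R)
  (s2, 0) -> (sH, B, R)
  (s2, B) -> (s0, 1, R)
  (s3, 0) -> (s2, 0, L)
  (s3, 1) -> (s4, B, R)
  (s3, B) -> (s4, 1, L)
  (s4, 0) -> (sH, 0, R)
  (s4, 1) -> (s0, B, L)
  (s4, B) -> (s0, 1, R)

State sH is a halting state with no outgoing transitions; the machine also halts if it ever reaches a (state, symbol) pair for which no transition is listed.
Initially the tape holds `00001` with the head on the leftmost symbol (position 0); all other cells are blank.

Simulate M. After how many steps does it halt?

4

s0 | B[0]0001   read 0 → write 0, move L, go to s0
s0 | [B]00001   read B → write 0, move R, go to s3
s3 | 0[0]0001   read 0 → write 0, move L, go to s2
s2 | [0]00001   read 0 → write B, move R, go to sH
sH | B[0]0001
M halts after 4 transitions.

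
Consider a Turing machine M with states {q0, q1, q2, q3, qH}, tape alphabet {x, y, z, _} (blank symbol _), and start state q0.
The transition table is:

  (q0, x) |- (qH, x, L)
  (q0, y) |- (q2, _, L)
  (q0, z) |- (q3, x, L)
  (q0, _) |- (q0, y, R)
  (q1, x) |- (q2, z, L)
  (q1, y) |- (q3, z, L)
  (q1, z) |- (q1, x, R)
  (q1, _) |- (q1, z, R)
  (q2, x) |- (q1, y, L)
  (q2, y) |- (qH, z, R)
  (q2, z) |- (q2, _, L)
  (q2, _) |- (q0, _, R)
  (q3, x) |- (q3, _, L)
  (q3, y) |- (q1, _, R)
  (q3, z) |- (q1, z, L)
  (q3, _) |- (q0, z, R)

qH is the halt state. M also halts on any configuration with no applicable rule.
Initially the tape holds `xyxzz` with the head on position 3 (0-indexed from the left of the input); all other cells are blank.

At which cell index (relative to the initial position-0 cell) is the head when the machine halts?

2

q0 | xyx[z]z   read z → write x, move L, go to q3
q3 | xy[x]xz   read x → write _, move L, go to q3
q3 | x[y]_xz   read y → write _, move R, go to q1
q1 | x_[_]xz   read _ → write z, move R, go to q1
q1 | x_z[x]z   read x → write z, move L, go to q2
q2 | x_[z]zz   read z → write _, move L, go to q2
q2 | x[_]_zz   read _ → write _, move R, go to q0
q0 | x_[_]zz   read _ → write y, move R, go to q0
q0 | x_y[z]z   read z → write x, move L, go to q3
q3 | x_[y]xz   read y → write _, move R, go to q1
q1 | x__[x]z   read x → write z, move L, go to q2
q2 | x_[_]zz   read _ → write _, move R, go to q0
q0 | x__[z]z   read z → write x, move L, go to q3
q3 | x_[_]xz   read _ → write z, move R, go to q0
q0 | x_z[x]z   read x → write x, move L, go to qH
qH | x_[z]xz
At halt the head is at cell 2.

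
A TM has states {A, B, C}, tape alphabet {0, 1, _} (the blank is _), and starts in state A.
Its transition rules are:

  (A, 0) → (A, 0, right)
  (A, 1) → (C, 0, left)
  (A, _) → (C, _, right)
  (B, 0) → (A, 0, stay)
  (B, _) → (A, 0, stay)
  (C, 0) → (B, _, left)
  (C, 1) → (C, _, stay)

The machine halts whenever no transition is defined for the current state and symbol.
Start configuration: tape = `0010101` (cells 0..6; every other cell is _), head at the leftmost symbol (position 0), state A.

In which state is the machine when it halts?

state=A head=0 tape=[0]010101   (A,0)→(A,0,right)
state=A head=1 tape=0[0]10101   (A,0)→(A,0,right)
state=A head=2 tape=00[1]0101   (A,1)→(C,0,left)
state=C head=1 tape=0[0]00101   (C,0)→(B,_,left)
state=B head=0 tape=[0]_00101   (B,0)→(A,0,stay)
state=A head=0 tape=[0]_00101   (A,0)→(A,0,right)
state=A head=1 tape=0[_]00101   (A,_)→(C,_,right)
state=C head=2 tape=0_[0]0101   (C,0)→(B,_,left)
state=B head=1 tape=0[_]_0101   (B,_)→(A,0,stay)
state=A head=1 tape=0[0]_0101   (A,0)→(A,0,right)
state=A head=2 tape=00[_]0101   (A,_)→(C,_,right)
state=C head=3 tape=00_[0]101   (C,0)→(B,_,left)
state=B head=2 tape=00[_]_101   (B,_)→(A,0,stay)
state=A head=2 tape=00[0]_101   (A,0)→(A,0,right)
state=A head=3 tape=000[_]101   (A,_)→(C,_,right)
state=C head=4 tape=000_[1]01   (C,1)→(C,_,stay)
state=C head=4 tape=000_[_]01
No transition is defined for (C, _); M halts in state C.

C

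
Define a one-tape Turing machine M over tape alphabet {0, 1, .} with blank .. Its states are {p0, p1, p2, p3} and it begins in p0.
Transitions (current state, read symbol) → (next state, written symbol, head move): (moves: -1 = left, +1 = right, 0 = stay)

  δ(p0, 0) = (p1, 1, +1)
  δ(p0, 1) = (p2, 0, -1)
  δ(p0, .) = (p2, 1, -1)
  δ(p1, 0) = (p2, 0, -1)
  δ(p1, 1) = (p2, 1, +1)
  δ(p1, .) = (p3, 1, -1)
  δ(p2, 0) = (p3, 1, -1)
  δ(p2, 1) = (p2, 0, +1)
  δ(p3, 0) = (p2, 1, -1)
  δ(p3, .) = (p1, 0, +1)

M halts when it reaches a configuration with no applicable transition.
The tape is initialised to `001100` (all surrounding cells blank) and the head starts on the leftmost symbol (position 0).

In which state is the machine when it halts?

p0 | .[0]01100   read 0 → write 1, move +1, go to p1
p1 | .1[0]1100   read 0 → write 0, move -1, go to p2
p2 | .[1]01100   read 1 → write 0, move +1, go to p2
p2 | .0[0]1100   read 0 → write 1, move -1, go to p3
p3 | .[0]11100   read 0 → write 1, move -1, go to p2
p2 | [.]111100
No transition is defined for (p2, .); M halts in state p2.

p2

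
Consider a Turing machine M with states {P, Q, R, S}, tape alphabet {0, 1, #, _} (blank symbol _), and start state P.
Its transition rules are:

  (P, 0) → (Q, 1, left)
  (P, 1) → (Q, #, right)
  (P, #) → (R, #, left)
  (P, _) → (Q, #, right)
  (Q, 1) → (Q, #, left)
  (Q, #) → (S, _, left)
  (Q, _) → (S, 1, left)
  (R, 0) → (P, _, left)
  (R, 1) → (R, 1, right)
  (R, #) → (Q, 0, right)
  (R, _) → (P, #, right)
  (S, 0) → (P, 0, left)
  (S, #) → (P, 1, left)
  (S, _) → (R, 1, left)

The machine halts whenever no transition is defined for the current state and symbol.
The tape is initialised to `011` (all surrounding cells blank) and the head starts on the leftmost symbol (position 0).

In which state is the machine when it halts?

Q

state=P head=0 tape=________[0]11   (P,0)→(Q,1,left)
state=Q head=-1 tape=_______[_]111   (Q,_)→(S,1,left)
state=S head=-2 tape=______[_]1111   (S,_)→(R,1,left)
state=R head=-3 tape=_____[_]11111   (R,_)→(P,#,right)
state=P head=-2 tape=_____#[1]1111   (P,1)→(Q,#,right)
state=Q head=-1 tape=_____##[1]111   (Q,1)→(Q,#,left)
state=Q head=-2 tape=_____#[#]#111   (Q,#)→(S,_,left)
state=S head=-3 tape=_____[#]_#111   (S,#)→(P,1,left)
state=P head=-4 tape=____[_]1_#111   (P,_)→(Q,#,right)
state=Q head=-3 tape=____#[1]_#111   (Q,1)→(Q,#,left)
state=Q head=-4 tape=____[#]#_#111   (Q,#)→(S,_,left)
state=S head=-5 tape=___[_]_#_#111   (S,_)→(R,1,left)
state=R head=-6 tape=__[_]1_#_#111   (R,_)→(P,#,right)
state=P head=-5 tape=__#[1]_#_#111   (P,1)→(Q,#,right)
state=Q head=-4 tape=__##[_]#_#111   (Q,_)→(S,1,left)
state=S head=-5 tape=__#[#]1#_#111   (S,#)→(P,1,left)
state=P head=-6 tape=__[#]11#_#111   (P,#)→(R,#,left)
state=R head=-7 tape=_[_]#11#_#111   (R,_)→(P,#,right)
state=P head=-6 tape=_#[#]11#_#111   (P,#)→(R,#,left)
state=R head=-7 tape=_[#]#11#_#111   (R,#)→(Q,0,right)
state=Q head=-6 tape=_0[#]11#_#111   (Q,#)→(S,_,left)
state=S head=-7 tape=_[0]_11#_#111   (S,0)→(P,0,left)
state=P head=-8 tape=[_]0_11#_#111   (P,_)→(Q,#,right)
state=Q head=-7 tape=#[0]_11#_#111
No transition is defined for (Q, 0); M halts in state Q.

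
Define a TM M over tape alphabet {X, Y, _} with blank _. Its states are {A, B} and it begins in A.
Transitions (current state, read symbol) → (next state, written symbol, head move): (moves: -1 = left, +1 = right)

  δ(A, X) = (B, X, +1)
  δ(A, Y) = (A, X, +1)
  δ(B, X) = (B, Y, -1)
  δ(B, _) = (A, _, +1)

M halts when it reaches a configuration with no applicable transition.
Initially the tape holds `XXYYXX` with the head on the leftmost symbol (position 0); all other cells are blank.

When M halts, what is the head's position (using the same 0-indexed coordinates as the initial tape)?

6

A | _[X]XYYXX_   read X → write X, move +1, go to B
B | _X[X]YYXX_   read X → write Y, move -1, go to B
B | _[X]YYYXX_   read X → write Y, move -1, go to B
B | [_]YYYYXX_   read _ → write _, move +1, go to A
A | _[Y]YYYXX_   read Y → write X, move +1, go to A
A | _X[Y]YYXX_   read Y → write X, move +1, go to A
A | _XX[Y]YXX_   read Y → write X, move +1, go to A
A | _XXX[Y]XX_   read Y → write X, move +1, go to A
A | _XXXX[X]X_   read X → write X, move +1, go to B
B | _XXXXX[X]_   read X → write Y, move -1, go to B
B | _XXXX[X]Y_   read X → write Y, move -1, go to B
B | _XXX[X]YY_   read X → write Y, move -1, go to B
B | _XX[X]YYY_   read X → write Y, move -1, go to B
B | _X[X]YYYY_   read X → write Y, move -1, go to B
B | _[X]YYYYY_   read X → write Y, move -1, go to B
B | [_]YYYYYY_   read _ → write _, move +1, go to A
A | _[Y]YYYYY_   read Y → write X, move +1, go to A
A | _X[Y]YYYY_   read Y → write X, move +1, go to A
A | _XX[Y]YYY_   read Y → write X, move +1, go to A
A | _XXX[Y]YY_   read Y → write X, move +1, go to A
A | _XXXX[Y]Y_   read Y → write X, move +1, go to A
A | _XXXXX[Y]_   read Y → write X, move +1, go to A
A | _XXXXXX[_]
At halt the head is at cell 6.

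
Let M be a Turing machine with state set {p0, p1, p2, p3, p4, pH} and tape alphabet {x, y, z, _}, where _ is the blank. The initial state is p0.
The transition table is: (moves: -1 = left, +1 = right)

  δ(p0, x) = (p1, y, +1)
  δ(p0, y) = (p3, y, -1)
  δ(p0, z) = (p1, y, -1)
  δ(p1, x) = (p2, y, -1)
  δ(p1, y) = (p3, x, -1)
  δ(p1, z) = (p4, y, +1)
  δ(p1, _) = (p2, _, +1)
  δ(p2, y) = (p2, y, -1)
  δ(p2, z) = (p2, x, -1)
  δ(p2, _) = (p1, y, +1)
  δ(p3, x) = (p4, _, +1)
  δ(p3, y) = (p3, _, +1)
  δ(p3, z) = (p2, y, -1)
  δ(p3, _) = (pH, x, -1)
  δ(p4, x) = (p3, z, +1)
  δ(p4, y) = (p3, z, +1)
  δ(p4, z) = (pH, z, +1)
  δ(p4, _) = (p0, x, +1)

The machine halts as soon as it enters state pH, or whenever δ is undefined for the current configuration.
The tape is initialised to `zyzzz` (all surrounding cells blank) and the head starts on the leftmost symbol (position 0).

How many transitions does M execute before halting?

p0 | _[z]yzzz_   read z → write y, move -1, go to p1
p1 | [_]yyzzz_   read _ → write _, move +1, go to p2
p2 | _[y]yzzz_   read y → write y, move -1, go to p2
p2 | [_]yyzzz_   read _ → write y, move +1, go to p1
p1 | y[y]yzzz_   read y → write x, move -1, go to p3
p3 | [y]xyzzz_   read y → write _, move +1, go to p3
p3 | _[x]yzzz_   read x → write _, move +1, go to p4
p4 | __[y]zzz_   read y → write z, move +1, go to p3
p3 | __z[z]zz_   read z → write y, move -1, go to p2
p2 | __[z]yzz_   read z → write x, move -1, go to p2
p2 | _[_]xyzz_   read _ → write y, move +1, go to p1
p1 | _y[x]yzz_   read x → write y, move -1, go to p2
p2 | _[y]yyzz_   read y → write y, move -1, go to p2
p2 | [_]yyyzz_   read _ → write y, move +1, go to p1
p1 | y[y]yyzz_   read y → write x, move -1, go to p3
p3 | [y]xyyzz_   read y → write _, move +1, go to p3
p3 | _[x]yyzz_   read x → write _, move +1, go to p4
p4 | __[y]yzz_   read y → write z, move +1, go to p3
p3 | __z[y]zz_   read y → write _, move +1, go to p3
p3 | __z_[z]z_   read z → write y, move -1, go to p2
p2 | __z[_]yz_   read _ → write y, move +1, go to p1
p1 | __zy[y]z_   read y → write x, move -1, go to p3
p3 | __z[y]xz_   read y → write _, move +1, go to p3
p3 | __z_[x]z_   read x → write _, move +1, go to p4
p4 | __z__[z]_   read z → write z, move +1, go to pH
pH | __z__z[_]
M halts after 25 transitions.

25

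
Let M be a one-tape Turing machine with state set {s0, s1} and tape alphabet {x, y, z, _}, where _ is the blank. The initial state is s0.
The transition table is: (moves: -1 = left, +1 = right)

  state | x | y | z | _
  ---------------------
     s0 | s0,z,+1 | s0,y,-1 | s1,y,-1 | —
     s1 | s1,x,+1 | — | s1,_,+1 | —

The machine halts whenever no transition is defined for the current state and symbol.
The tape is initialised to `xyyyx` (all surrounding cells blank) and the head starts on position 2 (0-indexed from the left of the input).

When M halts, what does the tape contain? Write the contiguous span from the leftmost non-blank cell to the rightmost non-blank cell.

yyyyx

state=s0 head=2 tape=_xy[y]yx   (s0,y)→(s0,y,-1)
state=s0 head=1 tape=_x[y]yyx   (s0,y)→(s0,y,-1)
state=s0 head=0 tape=_[x]yyyx   (s0,x)→(s0,z,+1)
state=s0 head=1 tape=_z[y]yyx   (s0,y)→(s0,y,-1)
state=s0 head=0 tape=_[z]yyyx   (s0,z)→(s1,y,-1)
state=s1 head=-1 tape=[_]yyyyx
The non-blank tape span at halt is yyyyx.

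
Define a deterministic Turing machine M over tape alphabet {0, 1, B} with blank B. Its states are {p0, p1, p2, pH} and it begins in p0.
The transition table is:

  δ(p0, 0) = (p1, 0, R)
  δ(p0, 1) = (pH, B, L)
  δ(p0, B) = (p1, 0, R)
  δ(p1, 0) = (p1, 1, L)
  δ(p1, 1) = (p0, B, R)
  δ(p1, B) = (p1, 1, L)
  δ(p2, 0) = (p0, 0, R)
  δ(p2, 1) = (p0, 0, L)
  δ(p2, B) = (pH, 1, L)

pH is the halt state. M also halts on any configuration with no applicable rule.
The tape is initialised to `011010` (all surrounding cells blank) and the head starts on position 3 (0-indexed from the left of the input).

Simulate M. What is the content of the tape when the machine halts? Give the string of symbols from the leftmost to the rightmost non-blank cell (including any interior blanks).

01BB111

state=p0 head=3 tape=011[0]10B   (p0,0)→(p1,0,R)
state=p1 head=4 tape=0110[1]0B   (p1,1)→(p0,B,R)
state=p0 head=5 tape=0110B[0]B   (p0,0)→(p1,0,R)
state=p1 head=6 tape=0110B0[B]   (p1,B)→(p1,1,L)
state=p1 head=5 tape=0110B[0]1   (p1,0)→(p1,1,L)
state=p1 head=4 tape=0110[B]11   (p1,B)→(p1,1,L)
state=p1 head=3 tape=011[0]111   (p1,0)→(p1,1,L)
state=p1 head=2 tape=01[1]1111   (p1,1)→(p0,B,R)
state=p0 head=3 tape=01B[1]111   (p0,1)→(pH,B,L)
state=pH head=2 tape=01[B]B111
The non-blank tape span at halt is 01BB111.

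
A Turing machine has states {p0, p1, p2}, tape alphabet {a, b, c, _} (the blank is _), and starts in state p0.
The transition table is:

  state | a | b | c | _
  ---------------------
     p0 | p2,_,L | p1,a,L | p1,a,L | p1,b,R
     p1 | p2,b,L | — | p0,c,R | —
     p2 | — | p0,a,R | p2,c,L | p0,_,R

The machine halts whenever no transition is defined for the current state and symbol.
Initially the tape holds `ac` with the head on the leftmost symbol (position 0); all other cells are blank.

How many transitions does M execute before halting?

5

state=p0 head=0 tape=_[a]c__   (p0,a)→(p2,_,L)
state=p2 head=-1 tape=[_]_c__   (p2,_)→(p0,_,R)
state=p0 head=0 tape=_[_]c__   (p0,_)→(p1,b,R)
state=p1 head=1 tape=_b[c]__   (p1,c)→(p0,c,R)
state=p0 head=2 tape=_bc[_]_   (p0,_)→(p1,b,R)
state=p1 head=3 tape=_bcb[_]
M halts after 5 transitions.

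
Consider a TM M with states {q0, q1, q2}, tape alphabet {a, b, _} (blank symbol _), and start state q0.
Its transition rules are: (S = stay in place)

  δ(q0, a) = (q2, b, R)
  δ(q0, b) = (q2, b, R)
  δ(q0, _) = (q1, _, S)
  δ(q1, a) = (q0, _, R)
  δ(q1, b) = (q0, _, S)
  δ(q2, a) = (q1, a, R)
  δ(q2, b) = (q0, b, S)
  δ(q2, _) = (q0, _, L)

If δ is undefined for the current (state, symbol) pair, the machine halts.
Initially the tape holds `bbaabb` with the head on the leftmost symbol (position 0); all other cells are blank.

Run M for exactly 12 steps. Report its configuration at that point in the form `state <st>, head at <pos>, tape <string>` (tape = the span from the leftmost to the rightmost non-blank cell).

state=q0 head=0 tape=[b]baabb_   (q0,b)→(q2,b,R)
state=q2 head=1 tape=b[b]aabb_   (q2,b)→(q0,b,S)
state=q0 head=1 tape=b[b]aabb_   (q0,b)→(q2,b,R)
state=q2 head=2 tape=bb[a]abb_   (q2,a)→(q1,a,R)
state=q1 head=3 tape=bba[a]bb_   (q1,a)→(q0,_,R)
state=q0 head=4 tape=bba_[b]b_   (q0,b)→(q2,b,R)
state=q2 head=5 tape=bba_b[b]_   (q2,b)→(q0,b,S)
state=q0 head=5 tape=bba_b[b]_   (q0,b)→(q2,b,R)
state=q2 head=6 tape=bba_bb[_]   (q2,_)→(q0,_,L)
state=q0 head=5 tape=bba_b[b]_   (q0,b)→(q2,b,R)
state=q2 head=6 tape=bba_bb[_]   (q2,_)→(q0,_,L)
state=q0 head=5 tape=bba_b[b]_   (q0,b)→(q2,b,R)
state=q2 head=6 tape=bba_bb[_]
After 12 steps: state q2, head at 6, tape bba_bb.

state q2, head at 6, tape bba_bb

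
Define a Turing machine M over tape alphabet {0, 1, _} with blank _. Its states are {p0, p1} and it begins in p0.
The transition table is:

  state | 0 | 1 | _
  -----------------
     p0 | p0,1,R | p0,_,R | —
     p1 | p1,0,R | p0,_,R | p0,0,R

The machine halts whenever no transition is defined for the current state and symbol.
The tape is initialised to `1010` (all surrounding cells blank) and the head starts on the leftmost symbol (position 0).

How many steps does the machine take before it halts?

4

p0 | [1]010_   read 1 → write _, move R, go to p0
p0 | _[0]10_   read 0 → write 1, move R, go to p0
p0 | _1[1]0_   read 1 → write _, move R, go to p0
p0 | _1_[0]_   read 0 → write 1, move R, go to p0
p0 | _1_1[_]
M halts after 4 transitions.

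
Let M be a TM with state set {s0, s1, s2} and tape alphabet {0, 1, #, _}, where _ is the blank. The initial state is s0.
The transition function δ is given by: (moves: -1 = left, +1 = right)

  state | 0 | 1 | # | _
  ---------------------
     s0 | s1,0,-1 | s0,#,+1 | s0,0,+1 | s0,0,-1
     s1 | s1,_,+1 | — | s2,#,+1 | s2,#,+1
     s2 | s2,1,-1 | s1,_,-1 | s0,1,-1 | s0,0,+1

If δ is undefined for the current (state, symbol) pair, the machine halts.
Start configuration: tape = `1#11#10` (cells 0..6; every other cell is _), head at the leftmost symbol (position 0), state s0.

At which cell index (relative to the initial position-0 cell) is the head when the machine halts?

s0 | [1]#11#10____   read 1 → write #, move +1, go to s0
s0 | #[#]11#10____   read # → write 0, move +1, go to s0
s0 | #0[1]1#10____   read 1 → write #, move +1, go to s0
s0 | #0#[1]#10____   read 1 → write #, move +1, go to s0
s0 | #0##[#]10____   read # → write 0, move +1, go to s0
s0 | #0##0[1]0____   read 1 → write #, move +1, go to s0
s0 | #0##0#[0]____   read 0 → write 0, move -1, go to s1
s1 | #0##0[#]0____   read # → write #, move +1, go to s2
s2 | #0##0#[0]____   read 0 → write 1, move -1, go to s2
s2 | #0##0[#]1____   read # → write 1, move -1, go to s0
s0 | #0##[0]11____   read 0 → write 0, move -1, go to s1
s1 | #0#[#]011____   read # → write #, move +1, go to s2
s2 | #0##[0]11____   read 0 → write 1, move -1, go to s2
s2 | #0#[#]111____   read # → write 1, move -1, go to s0
s0 | #0[#]1111____   read # → write 0, move +1, go to s0
s0 | #00[1]111____   read 1 → write #, move +1, go to s0
s0 | #00#[1]11____   read 1 → write #, move +1, go to s0
s0 | #00##[1]1____   read 1 → write #, move +1, go to s0
s0 | #00###[1]____   read 1 → write #, move +1, go to s0
s0 | #00####[_]___   read _ → write 0, move -1, go to s0
s0 | #00###[#]0___   read # → write 0, move +1, go to s0
s0 | #00###0[0]___   read 0 → write 0, move -1, go to s1
s1 | #00###[0]0___   read 0 → write _, move +1, go to s1
s1 | #00###_[0]___   read 0 → write _, move +1, go to s1
s1 | #00###__[_]__   read _ → write #, move +1, go to s2
s2 | #00###__#[_]_   read _ → write 0, move +1, go to s0
s0 | #00###__#0[_]   read _ → write 0, move -1, go to s0
s0 | #00###__#[0]0   read 0 → write 0, move -1, go to s1
s1 | #00###__[#]00   read # → write #, move +1, go to s2
s2 | #00###__#[0]0   read 0 → write 1, move -1, go to s2
s2 | #00###__[#]10   read # → write 1, move -1, go to s0
s0 | #00###_[_]110   read _ → write 0, move -1, go to s0
s0 | #00###[_]0110   read _ → write 0, move -1, go to s0
s0 | #00##[#]00110   read # → write 0, move +1, go to s0
s0 | #00##0[0]0110   read 0 → write 0, move -1, go to s1
s1 | #00##[0]00110   read 0 → write _, move +1, go to s1
s1 | #00##_[0]0110   read 0 → write _, move +1, go to s1
s1 | #00##__[0]110   read 0 → write _, move +1, go to s1
s1 | #00##___[1]10
At halt the head is at cell 8.

8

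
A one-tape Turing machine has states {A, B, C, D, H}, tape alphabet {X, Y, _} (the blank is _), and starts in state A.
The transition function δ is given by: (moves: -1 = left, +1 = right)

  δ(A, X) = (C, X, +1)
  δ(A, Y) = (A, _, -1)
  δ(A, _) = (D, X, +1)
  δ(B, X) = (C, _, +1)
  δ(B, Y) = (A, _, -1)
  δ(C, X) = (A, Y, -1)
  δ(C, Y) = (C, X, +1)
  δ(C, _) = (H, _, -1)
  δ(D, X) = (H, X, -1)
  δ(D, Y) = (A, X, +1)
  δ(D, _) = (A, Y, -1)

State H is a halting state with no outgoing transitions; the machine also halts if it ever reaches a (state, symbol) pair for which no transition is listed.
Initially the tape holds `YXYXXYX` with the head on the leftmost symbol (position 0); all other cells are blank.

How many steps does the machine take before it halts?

20

state=A head=0 tape=_[Y]XYXXYX_   (A,Y)→(A,_,-1)
state=A head=-1 tape=[_]_XYXXYX_   (A,_)→(D,X,+1)
state=D head=0 tape=X[_]XYXXYX_   (D,_)→(A,Y,-1)
state=A head=-1 tape=[X]YXYXXYX_   (A,X)→(C,X,+1)
state=C head=0 tape=X[Y]XYXXYX_   (C,Y)→(C,X,+1)
state=C head=1 tape=XX[X]YXXYX_   (C,X)→(A,Y,-1)
state=A head=0 tape=X[X]YYXXYX_   (A,X)→(C,X,+1)
state=C head=1 tape=XX[Y]YXXYX_   (C,Y)→(C,X,+1)
state=C head=2 tape=XXX[Y]XXYX_   (C,Y)→(C,X,+1)
state=C head=3 tape=XXXX[X]XYX_   (C,X)→(A,Y,-1)
state=A head=2 tape=XXX[X]YXYX_   (A,X)→(C,X,+1)
state=C head=3 tape=XXXX[Y]XYX_   (C,Y)→(C,X,+1)
state=C head=4 tape=XXXXX[X]YX_   (C,X)→(A,Y,-1)
state=A head=3 tape=XXXX[X]YYX_   (A,X)→(C,X,+1)
state=C head=4 tape=XXXXX[Y]YX_   (C,Y)→(C,X,+1)
state=C head=5 tape=XXXXXX[Y]X_   (C,Y)→(C,X,+1)
state=C head=6 tape=XXXXXXX[X]_   (C,X)→(A,Y,-1)
state=A head=5 tape=XXXXXX[X]Y_   (A,X)→(C,X,+1)
state=C head=6 tape=XXXXXXX[Y]_   (C,Y)→(C,X,+1)
state=C head=7 tape=XXXXXXXX[_]   (C,_)→(H,_,-1)
state=H head=6 tape=XXXXXXX[X]_
M halts after 20 transitions.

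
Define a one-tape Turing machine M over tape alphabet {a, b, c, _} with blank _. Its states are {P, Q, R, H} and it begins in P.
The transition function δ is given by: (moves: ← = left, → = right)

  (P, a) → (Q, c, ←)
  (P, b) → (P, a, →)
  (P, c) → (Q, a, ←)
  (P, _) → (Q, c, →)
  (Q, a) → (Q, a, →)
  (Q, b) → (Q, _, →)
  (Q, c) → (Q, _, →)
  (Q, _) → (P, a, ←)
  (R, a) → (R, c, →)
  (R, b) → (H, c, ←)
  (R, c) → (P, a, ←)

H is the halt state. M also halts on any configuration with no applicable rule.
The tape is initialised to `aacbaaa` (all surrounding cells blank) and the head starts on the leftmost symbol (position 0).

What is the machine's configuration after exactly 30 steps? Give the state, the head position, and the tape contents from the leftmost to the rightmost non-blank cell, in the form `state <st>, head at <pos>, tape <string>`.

state=P head=0 tape=__[a]acbaaa___   (P,a)→(Q,c,←)
state=Q head=-1 tape=_[_]cacbaaa___   (Q,_)→(P,a,←)
state=P head=-2 tape=[_]acacbaaa___   (P,_)→(Q,c,→)
state=Q head=-1 tape=c[a]cacbaaa___   (Q,a)→(Q,a,→)
state=Q head=0 tape=ca[c]acbaaa___   (Q,c)→(Q,_,→)
state=Q head=1 tape=ca_[a]cbaaa___   (Q,a)→(Q,a,→)
state=Q head=2 tape=ca_a[c]baaa___   (Q,c)→(Q,_,→)
state=Q head=3 tape=ca_a_[b]aaa___   (Q,b)→(Q,_,→)
state=Q head=4 tape=ca_a__[a]aa___   (Q,a)→(Q,a,→)
state=Q head=5 tape=ca_a__a[a]a___   (Q,a)→(Q,a,→)
state=Q head=6 tape=ca_a__aa[a]___   (Q,a)→(Q,a,→)
state=Q head=7 tape=ca_a__aaa[_]__   (Q,_)→(P,a,←)
state=P head=6 tape=ca_a__aa[a]a__   (P,a)→(Q,c,←)
state=Q head=5 tape=ca_a__a[a]ca__   (Q,a)→(Q,a,→)
state=Q head=6 tape=ca_a__aa[c]a__   (Q,c)→(Q,_,→)
state=Q head=7 tape=ca_a__aa_[a]__   (Q,a)→(Q,a,→)
state=Q head=8 tape=ca_a__aa_a[_]_   (Q,_)→(P,a,←)
state=P head=7 tape=ca_a__aa_[a]a_   (P,a)→(Q,c,←)
state=Q head=6 tape=ca_a__aa[_]ca_   (Q,_)→(P,a,←)
state=P head=5 tape=ca_a__a[a]aca_   (P,a)→(Q,c,←)
state=Q head=4 tape=ca_a__[a]caca_   (Q,a)→(Q,a,→)
state=Q head=5 tape=ca_a__a[c]aca_   (Q,c)→(Q,_,→)
state=Q head=6 tape=ca_a__a_[a]ca_   (Q,a)→(Q,a,→)
state=Q head=7 tape=ca_a__a_a[c]a_   (Q,c)→(Q,_,→)
state=Q head=8 tape=ca_a__a_a_[a]_   (Q,a)→(Q,a,→)
state=Q head=9 tape=ca_a__a_a_a[_]   (Q,_)→(P,a,←)
state=P head=8 tape=ca_a__a_a_[a]a   (P,a)→(Q,c,←)
state=Q head=7 tape=ca_a__a_a[_]ca   (Q,_)→(P,a,←)
state=P head=6 tape=ca_a__a_[a]aca   (P,a)→(Q,c,←)
state=Q head=5 tape=ca_a__a[_]caca   (Q,_)→(P,a,←)
state=P head=4 tape=ca_a__[a]acaca
After 30 steps: state P, head at 4, tape ca_a__aacaca.

state P, head at 4, tape ca_a__aacaca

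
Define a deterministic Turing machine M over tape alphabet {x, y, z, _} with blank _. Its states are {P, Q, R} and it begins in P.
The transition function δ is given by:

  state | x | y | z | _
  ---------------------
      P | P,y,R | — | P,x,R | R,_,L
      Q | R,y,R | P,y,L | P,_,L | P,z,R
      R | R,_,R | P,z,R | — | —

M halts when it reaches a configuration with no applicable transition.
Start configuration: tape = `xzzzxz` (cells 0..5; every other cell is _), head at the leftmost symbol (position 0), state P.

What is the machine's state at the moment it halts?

state=P head=0 tape=[x]zzzxz_   (P,x)→(P,y,R)
state=P head=1 tape=y[z]zzxz_   (P,z)→(P,x,R)
state=P head=2 tape=yx[z]zxz_   (P,z)→(P,x,R)
state=P head=3 tape=yxx[z]xz_   (P,z)→(P,x,R)
state=P head=4 tape=yxxx[x]z_   (P,x)→(P,y,R)
state=P head=5 tape=yxxxy[z]_   (P,z)→(P,x,R)
state=P head=6 tape=yxxxyx[_]   (P,_)→(R,_,L)
state=R head=5 tape=yxxxy[x]_   (R,x)→(R,_,R)
state=R head=6 tape=yxxxy_[_]
No transition is defined for (R, _); M halts in state R.

R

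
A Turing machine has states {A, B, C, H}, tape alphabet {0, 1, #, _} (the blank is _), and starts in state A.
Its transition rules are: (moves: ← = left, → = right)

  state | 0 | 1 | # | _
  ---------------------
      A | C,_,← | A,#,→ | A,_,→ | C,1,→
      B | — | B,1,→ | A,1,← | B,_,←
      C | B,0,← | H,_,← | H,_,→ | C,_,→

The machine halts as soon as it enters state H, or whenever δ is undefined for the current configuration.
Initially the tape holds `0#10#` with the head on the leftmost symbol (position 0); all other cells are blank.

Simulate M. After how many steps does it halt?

A | _[0]#10#   read 0 → write _, move ←, go to C
C | [_]_#10#   read _ → write _, move →, go to C
C | _[_]#10#   read _ → write _, move →, go to C
C | __[#]10#   read # → write _, move →, go to H
H | ___[1]0#
M halts after 4 transitions.

4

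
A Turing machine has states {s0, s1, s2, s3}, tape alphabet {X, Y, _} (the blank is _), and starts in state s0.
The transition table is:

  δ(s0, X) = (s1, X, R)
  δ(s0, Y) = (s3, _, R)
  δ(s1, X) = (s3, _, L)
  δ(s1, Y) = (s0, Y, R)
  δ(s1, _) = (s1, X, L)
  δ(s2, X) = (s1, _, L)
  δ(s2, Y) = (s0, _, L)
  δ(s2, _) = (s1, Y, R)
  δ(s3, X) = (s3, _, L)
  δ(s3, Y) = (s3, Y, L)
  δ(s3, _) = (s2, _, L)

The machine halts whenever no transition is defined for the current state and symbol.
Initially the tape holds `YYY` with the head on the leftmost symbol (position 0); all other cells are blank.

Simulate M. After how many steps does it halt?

state=s0 head=0 tape=___[Y]YY__   (s0,Y)→(s3,_,R)
state=s3 head=1 tape=____[Y]Y__   (s3,Y)→(s3,Y,L)
state=s3 head=0 tape=___[_]YY__   (s3,_)→(s2,_,L)
state=s2 head=-1 tape=__[_]_YY__   (s2,_)→(s1,Y,R)
state=s1 head=0 tape=__Y[_]YY__   (s1,_)→(s1,X,L)
state=s1 head=-1 tape=__[Y]XYY__   (s1,Y)→(s0,Y,R)
state=s0 head=0 tape=__Y[X]YY__   (s0,X)→(s1,X,R)
state=s1 head=1 tape=__YX[Y]Y__   (s1,Y)→(s0,Y,R)
state=s0 head=2 tape=__YXY[Y]__   (s0,Y)→(s3,_,R)
state=s3 head=3 tape=__YXY_[_]_   (s3,_)→(s2,_,L)
state=s2 head=2 tape=__YXY[_]__   (s2,_)→(s1,Y,R)
state=s1 head=3 tape=__YXYY[_]_   (s1,_)→(s1,X,L)
state=s1 head=2 tape=__YXY[Y]X_   (s1,Y)→(s0,Y,R)
state=s0 head=3 tape=__YXYY[X]_   (s0,X)→(s1,X,R)
state=s1 head=4 tape=__YXYYX[_]   (s1,_)→(s1,X,L)
state=s1 head=3 tape=__YXYY[X]X   (s1,X)→(s3,_,L)
state=s3 head=2 tape=__YXY[Y]_X   (s3,Y)→(s3,Y,L)
state=s3 head=1 tape=__YX[Y]Y_X   (s3,Y)→(s3,Y,L)
state=s3 head=0 tape=__Y[X]YY_X   (s3,X)→(s3,_,L)
state=s3 head=-1 tape=__[Y]_YY_X   (s3,Y)→(s3,Y,L)
state=s3 head=-2 tape=_[_]Y_YY_X   (s3,_)→(s2,_,L)
state=s2 head=-3 tape=[_]_Y_YY_X   (s2,_)→(s1,Y,R)
state=s1 head=-2 tape=Y[_]Y_YY_X   (s1,_)→(s1,X,L)
state=s1 head=-3 tape=[Y]XY_YY_X   (s1,Y)→(s0,Y,R)
state=s0 head=-2 tape=Y[X]Y_YY_X   (s0,X)→(s1,X,R)
state=s1 head=-1 tape=YX[Y]_YY_X   (s1,Y)→(s0,Y,R)
state=s0 head=0 tape=YXY[_]YY_X
M halts after 26 transitions.

26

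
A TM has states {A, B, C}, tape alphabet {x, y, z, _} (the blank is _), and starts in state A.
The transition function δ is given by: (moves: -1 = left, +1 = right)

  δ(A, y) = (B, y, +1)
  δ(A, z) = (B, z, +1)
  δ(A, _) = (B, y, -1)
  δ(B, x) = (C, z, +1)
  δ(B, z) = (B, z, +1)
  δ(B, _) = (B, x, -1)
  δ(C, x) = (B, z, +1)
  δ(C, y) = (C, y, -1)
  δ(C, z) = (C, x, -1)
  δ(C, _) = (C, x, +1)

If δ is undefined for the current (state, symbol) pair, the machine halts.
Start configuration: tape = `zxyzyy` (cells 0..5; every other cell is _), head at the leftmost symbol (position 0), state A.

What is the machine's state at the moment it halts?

state=A head=0 tape=_[z]xyzyy   (A,z)→(B,z,+1)
state=B head=1 tape=_z[x]yzyy   (B,x)→(C,z,+1)
state=C head=2 tape=_zz[y]zyy   (C,y)→(C,y,-1)
state=C head=1 tape=_z[z]yzyy   (C,z)→(C,x,-1)
state=C head=0 tape=_[z]xyzyy   (C,z)→(C,x,-1)
state=C head=-1 tape=[_]xxyzyy   (C,_)→(C,x,+1)
state=C head=0 tape=x[x]xyzyy   (C,x)→(B,z,+1)
state=B head=1 tape=xz[x]yzyy   (B,x)→(C,z,+1)
state=C head=2 tape=xzz[y]zyy   (C,y)→(C,y,-1)
state=C head=1 tape=xz[z]yzyy   (C,z)→(C,x,-1)
state=C head=0 tape=x[z]xyzyy   (C,z)→(C,x,-1)
state=C head=-1 tape=[x]xxyzyy   (C,x)→(B,z,+1)
state=B head=0 tape=z[x]xyzyy   (B,x)→(C,z,+1)
state=C head=1 tape=zz[x]yzyy   (C,x)→(B,z,+1)
state=B head=2 tape=zzz[y]zyy
No transition is defined for (B, y); M halts in state B.

B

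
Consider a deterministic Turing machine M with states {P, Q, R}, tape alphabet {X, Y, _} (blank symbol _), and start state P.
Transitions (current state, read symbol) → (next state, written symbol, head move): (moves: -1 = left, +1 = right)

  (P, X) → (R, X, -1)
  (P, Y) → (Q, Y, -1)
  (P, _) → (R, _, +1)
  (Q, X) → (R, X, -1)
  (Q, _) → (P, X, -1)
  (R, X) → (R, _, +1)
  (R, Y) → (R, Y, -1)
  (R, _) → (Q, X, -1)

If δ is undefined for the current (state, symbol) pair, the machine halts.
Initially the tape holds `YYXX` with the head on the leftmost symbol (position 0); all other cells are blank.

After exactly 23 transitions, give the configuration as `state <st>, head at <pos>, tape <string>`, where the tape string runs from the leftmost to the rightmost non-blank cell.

state R, head at -1, tape YYXX

P | ___[Y]YXX   read Y → write Y, move -1, go to Q
Q | __[_]YYXX   read _ → write X, move -1, go to P
P | _[_]XYYXX   read _ → write _, move +1, go to R
R | __[X]YYXX   read X → write _, move +1, go to R
R | ___[Y]YXX   read Y → write Y, move -1, go to R
R | __[_]YYXX   read _ → write X, move -1, go to Q
Q | _[_]XYYXX   read _ → write X, move -1, go to P
P | [_]XXYYXX   read _ → write _, move +1, go to R
R | _[X]XYYXX   read X → write _, move +1, go to R
R | __[X]YYXX   read X → write _, move +1, go to R
R | ___[Y]YXX   read Y → write Y, move -1, go to R
R | __[_]YYXX   read _ → write X, move -1, go to Q
Q | _[_]XYYXX   read _ → write X, move -1, go to P
P | [_]XXYYXX   read _ → write _, move +1, go to R
R | _[X]XYYXX   read X → write _, move +1, go to R
R | __[X]YYXX   read X → write _, move +1, go to R
R | ___[Y]YXX   read Y → write Y, move -1, go to R
R | __[_]YYXX   read _ → write X, move -1, go to Q
Q | _[_]XYYXX   read _ → write X, move -1, go to P
P | [_]XXYYXX   read _ → write _, move +1, go to R
R | _[X]XYYXX   read X → write _, move +1, go to R
R | __[X]YYXX   read X → write _, move +1, go to R
R | ___[Y]YXX   read Y → write Y, move -1, go to R
R | __[_]YYXX
After 23 steps: state R, head at -1, tape YYXX.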